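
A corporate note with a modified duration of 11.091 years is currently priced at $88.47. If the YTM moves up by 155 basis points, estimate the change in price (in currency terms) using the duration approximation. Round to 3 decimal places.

Duration approximation: ΔP/P ≈ -D_mod · Δy = -11.091 × (+0.0155) = -0.1719105.
ΔP ≈ 88.47 × (-0.1719105) = -15.208921935.

-$15.209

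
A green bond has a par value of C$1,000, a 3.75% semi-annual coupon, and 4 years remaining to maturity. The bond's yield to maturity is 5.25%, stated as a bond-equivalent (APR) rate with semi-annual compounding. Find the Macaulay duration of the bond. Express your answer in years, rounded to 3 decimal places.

3.743 years

Periodic yield y = 0.02625. Discount each cash flow and weight by its period:
  t   CF        PV=CF/(1+0.02625)^t    t·PV
  1        18.75        18.2704        18.2704
  2        18.75        17.8031        35.6061
  3        18.75        17.3477        52.0431
  4        18.75        16.9040        67.6159
  5        18.75        16.4716        82.3579
  6        18.75        16.0503        96.3016
  7        18.75        15.6397       109.4781
  8     1,018.75       828.0227     6,624.1819
  Σ                    946.5094     7,085.8550
Price P = Σ PV = 946.5094.
Macaulay duration = Σ(t·PV) / P = 7,085.8550 / 946.5094 = 7.48630 half-year periods.
In years: 7.48630 / 2 = 3.74315 years.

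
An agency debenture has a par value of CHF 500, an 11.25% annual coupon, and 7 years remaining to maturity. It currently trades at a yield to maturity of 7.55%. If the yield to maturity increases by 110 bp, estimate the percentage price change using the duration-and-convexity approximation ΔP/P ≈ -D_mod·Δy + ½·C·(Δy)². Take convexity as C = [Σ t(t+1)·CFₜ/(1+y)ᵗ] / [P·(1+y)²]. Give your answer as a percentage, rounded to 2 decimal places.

With y = 0.0755:
  t   CF        PV=CF/(1+0.0755)^t    t·PV        t(t+1)·PV
  1        56.25        52.3013        52.3013         104.6025
  2        56.25        48.6297        97.2594         291.7783
  3        56.25        45.2159       135.6477         542.5909
  4        56.25        42.0418       168.1670         840.8352
  5        56.25        39.0904       195.4522       1,172.7129
  6        56.25        36.3463       218.0777       1,526.5440
  7       556.25       334.1928     2,339.3498      18,714.7982
  Σ                    597.8182     3,206.2551      23,193.8620
P = 597.8182; D_Mac = 5.36326 yrs; D_mod = 4.98676 yrs; C = 33.54155.
Duration effect: -4.98676 × (+0.011) = -0.054854
Convexity effect: 0.5 × 33.54155 × (0.011)² = +0.0020293
ΔP/P ≈ -0.054854 + 0.0020293 = -0.052825 = -5.2825%.

-5.28%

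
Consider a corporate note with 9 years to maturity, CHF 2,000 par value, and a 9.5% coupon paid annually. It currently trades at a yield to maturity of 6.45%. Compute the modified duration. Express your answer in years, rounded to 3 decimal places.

6.271 years

Periodic yield y = 0.0645. First find Macaulay duration:
  t   CF        PV=CF/(1+0.0645)^t    t·PV
  1       190.00       178.4876       178.4876
  2       190.00       167.6727       335.3453
  3       190.00       157.5131       472.5392
  4       190.00       147.9691       591.8763
  5       190.00       139.0034       695.0168
  6       190.00       130.5809       783.4853
  7       190.00       122.6688       858.6813
  8       190.00       115.2360       921.8882
  9     2,190.00     1,247.7659    11,229.8934
  Σ                  2,406.8973    16,067.2133
P = 2,406.8973; Macaulay duration = 16,067.2133 / 2,406.8973 = 6.67549 years.
Modified duration = D_Mac / (1 + y) = 6.67549 / 1.0645 = 6.27101 years.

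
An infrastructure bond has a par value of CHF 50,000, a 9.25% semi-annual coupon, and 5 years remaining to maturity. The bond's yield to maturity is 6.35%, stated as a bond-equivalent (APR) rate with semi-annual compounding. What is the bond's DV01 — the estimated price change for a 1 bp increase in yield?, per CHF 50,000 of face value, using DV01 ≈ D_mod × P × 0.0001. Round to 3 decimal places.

Periodic yield y = 0.03175.
  t   CF        PV=CF/(1+0.03175)^t    t·PV
  1     2,312.50     2,241.3375     2,241.3375
  2     2,312.50     2,172.3649     4,344.7299
  3     2,312.50     2,105.5148     6,316.5445
  4     2,312.50     2,040.7219     8,162.8877
  5     2,312.50     1,977.9229     9,889.6144
  6     2,312.50     1,917.0563    11,502.3380
  7     2,312.50     1,858.0628    13,006.4399
  8     2,312.50     1,800.8848    14,407.0780
  9     2,312.50     1,745.4662    15,709.1958
  10   52,312.50    38,270.1972   382,701.9718
  Σ                 56,129.5294   468,282.1376
P = 56,129.5294; D_Mac = 8.34288 half-year periods = 4.17144 yrs; D_mod = 4.04307 yrs.
DV01 ≈ 4.04307 × 56,129.5294 × 0.0001 = 22.693586.

CHF 22.694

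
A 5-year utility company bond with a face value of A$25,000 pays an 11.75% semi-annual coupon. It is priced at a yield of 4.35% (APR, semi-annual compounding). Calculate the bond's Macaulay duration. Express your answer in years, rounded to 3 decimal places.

4.080 years

Periodic yield y = 0.02175. Discount each cash flow and weight by its period:
  t   CF        PV=CF/(1+0.02175)^t    t·PV
  1     1,468.75     1,437.4847     1,437.4847
  2     1,468.75     1,406.8850     2,813.7699
  3     1,468.75     1,376.9366     4,130.8098
  4     1,468.75     1,347.6257     5,390.5029
  5     1,468.75     1,318.9388     6,594.6941
  6     1,468.75     1,290.8625     7,745.1753
  7     1,468.75     1,263.3839     8,843.6876
  8     1,468.75     1,236.4903     9,891.9223
  9     1,468.75     1,210.1691    10,891.5220
  10   26,468.75    21,344.5483   213,445.4828
  Σ                 33,233.3250   271,185.0514
Price P = Σ PV = 33,233.3250.
Macaulay duration = Σ(t·PV) / P = 271,185.0514 / 33,233.3250 = 8.16003 half-year periods.
In years: 8.16003 / 2 = 4.08002 years.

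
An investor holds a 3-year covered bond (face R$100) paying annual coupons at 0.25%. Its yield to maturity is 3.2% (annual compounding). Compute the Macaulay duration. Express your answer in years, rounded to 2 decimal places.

Periodic yield y = 0.032. Discount each cash flow and weight by its year:
  t   CF        PV=CF/(1+0.032)^t    t·PV
  1         0.25         0.2422         0.2422
  2         0.25         0.2347         0.4695
  3       100.25        91.2106       273.6318
  Σ                     91.6876       274.3435
Price P = Σ PV = 91.6876.
Macaulay duration = Σ(t·PV) / P = 274.3435 / 91.6876 = 2.99216 years.

2.99 years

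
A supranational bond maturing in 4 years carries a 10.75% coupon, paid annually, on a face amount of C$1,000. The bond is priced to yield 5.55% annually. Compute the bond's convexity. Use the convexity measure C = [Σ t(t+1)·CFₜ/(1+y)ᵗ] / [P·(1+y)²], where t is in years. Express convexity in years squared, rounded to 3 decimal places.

With y = 0.0555:
  t   CF        PV=CF/(1+0.0555)^t    t·PV        t(t+1)·PV
  1       107.50       101.8475       101.8475         203.6949
  2       107.50        96.4922       192.9843         578.9529
  3       107.50        91.4184       274.2553       1,097.0211
  4     1,107.50       892.2998     3,569.1991      17,845.9955
  Σ                  1,182.0578     4,138.2862      19,725.6645
P = 1,182.0578.
Convexity = Σ t(t+1)·PV / [P·(1+y)²] = 19,725.6645 / (1,182.0578 × 1.114080) = 14.97878.

14.979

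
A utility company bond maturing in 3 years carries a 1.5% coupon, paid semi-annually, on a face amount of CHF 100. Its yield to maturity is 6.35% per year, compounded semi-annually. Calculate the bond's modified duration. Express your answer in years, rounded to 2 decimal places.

2.85 years

Periodic yield y = 0.03175. First find Macaulay duration:
  t   CF        PV=CF/(1+0.03175)^t    t·PV
  1         0.75         0.7269         0.7269
  2         0.75         0.7046         1.4091
  3         0.75         0.6829         2.0486
  4         0.75         0.6619         2.6474
  5         0.75         0.6415         3.2074
  6       100.75        83.5215       501.1289
  Σ                     86.9392       511.1684
P = 86.9392; Macaulay duration = 511.1684 / 86.9392 = 5.87961 half-year periods = 2.93980 years.
Modified duration = D_Mac / (1 + y) = 2.93980 / 1.03175 = 2.84934 years.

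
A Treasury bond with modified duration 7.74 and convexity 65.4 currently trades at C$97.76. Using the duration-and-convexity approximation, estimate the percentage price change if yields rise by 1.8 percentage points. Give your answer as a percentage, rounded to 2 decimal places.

Duration effect: -D_mod·Δy = -7.74 × (+0.018) = -0.139320
Convexity effect: ½·C·(Δy)² = 0.5 × 65.4 × (0.018)² = +0.0105948
ΔP/P ≈ -0.139320 + 0.0105948 = -0.1287252
= -12.87252%.

-12.87%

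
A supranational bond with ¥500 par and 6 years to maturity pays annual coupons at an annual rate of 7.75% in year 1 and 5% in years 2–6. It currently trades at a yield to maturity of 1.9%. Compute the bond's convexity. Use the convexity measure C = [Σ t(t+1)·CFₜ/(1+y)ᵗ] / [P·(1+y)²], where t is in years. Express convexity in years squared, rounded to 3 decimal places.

34.227

With y = 0.019:
  t   CF        PV=CF/(1+0.019)^t    t·PV        t(t+1)·PV
  1        38.75        38.0275        38.0275          76.0550
  2        25.00        24.0764        48.1528         144.4584
  3        25.00        23.6275        70.8824         283.5298
  4        25.00        23.1869        92.7477         463.7386
  5        25.00        22.7546       113.7730         682.6378
  6       525.00       468.9367     2,813.6200      19,695.3403
  Σ                    600.6096     3,177.2035      21,345.7600
P = 600.6096.
Convexity = Σ t(t+1)·PV / [P·(1+y)²] = 21,345.7600 / (600.6096 × 1.038361) = 34.22717.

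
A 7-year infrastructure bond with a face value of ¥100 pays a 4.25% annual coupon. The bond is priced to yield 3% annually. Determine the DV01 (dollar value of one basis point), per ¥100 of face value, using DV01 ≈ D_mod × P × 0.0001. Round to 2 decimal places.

Periodic yield y = 0.03.
  t   CF        PV=CF/(1+0.03)^t    t·PV
  1         4.25         4.1262         4.1262
  2         4.25         4.0060         8.0121
  3         4.25         3.8894        11.6681
  4         4.25         3.7761        15.1043
  5         4.25         3.6661        18.3304
  6         4.25         3.5593        21.3558
  7       104.25        84.7648       593.3535
  Σ                    107.7879       671.9504
P = 107.7879; D_Mac = 6.23401 yrs; D_mod = 6.05244 yrs.
DV01 ≈ 6.05244 × 107.7879 × 0.0001 = 0.065238.

¥0.07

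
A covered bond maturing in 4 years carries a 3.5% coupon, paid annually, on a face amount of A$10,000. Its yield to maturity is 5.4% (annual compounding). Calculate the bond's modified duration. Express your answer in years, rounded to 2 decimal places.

3.60 years

Periodic yield y = 0.054. First find Macaulay duration:
  t   CF        PV=CF/(1+0.054)^t    t·PV
  1       350.00       332.0683       332.0683
  2       350.00       315.0553       630.1106
  3       350.00       298.9140       896.7419
  4    10,350.00     8,386.4451    33,545.7802
  Σ                  9,332.4827    35,404.7011
P = 9,332.4827; Macaulay duration = 35,404.7011 / 9,332.4827 = 3.79371 years.
Modified duration = D_Mac / (1 + y) = 3.79371 / 1.054 = 3.59934 years.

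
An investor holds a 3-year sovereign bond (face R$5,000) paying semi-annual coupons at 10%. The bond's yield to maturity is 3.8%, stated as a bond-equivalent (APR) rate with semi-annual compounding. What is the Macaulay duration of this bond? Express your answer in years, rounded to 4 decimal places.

2.6943 years

Periodic yield y = 0.019. Discount each cash flow and weight by its period:
  t   CF        PV=CF/(1+0.019)^t    t·PV
  1       250.00       245.3386       245.3386
  2       250.00       240.7641       481.5281
  3       250.00       236.2748       708.8245
  4       250.00       231.8693       927.4772
  5       250.00       227.5459     1,137.7297
  6     5,250.00     4,689.3667    28,136.2005
  Σ                  5,871.1594    31,637.0986
Price P = Σ PV = 5,871.1594.
Macaulay duration = Σ(t·PV) / P = 31,637.0986 / 5,871.1594 = 5.38856 half-year periods.
In years: 5.38856 / 2 = 2.69428 years.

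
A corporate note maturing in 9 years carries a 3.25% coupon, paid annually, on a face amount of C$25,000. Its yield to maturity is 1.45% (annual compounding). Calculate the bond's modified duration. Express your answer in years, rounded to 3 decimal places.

Periodic yield y = 0.0145. First find Macaulay duration:
  t   CF        PV=CF/(1+0.0145)^t    t·PV
  1       812.50       800.8871       800.8871
  2       812.50       789.4403     1,578.8805
  3       812.50       778.1570     2,334.4709
  4       812.50       767.0350     3,068.1399
  5       812.50       756.0719     3,780.3596
  6       812.50       745.2656     4,471.5935
  7       812.50       734.6137     5,142.2957
  8       812.50       724.1140     5,792.9122
  9    25,812.50    22,675.7472   204,081.7248
  Σ                 28,771.3317   231,051.2643
P = 28,771.3317; Macaulay duration = 231,051.2643 / 28,771.3317 = 8.03061 years.
Modified duration = D_Mac / (1 + y) = 8.03061 / 1.0145 = 7.91583 years.

7.916 years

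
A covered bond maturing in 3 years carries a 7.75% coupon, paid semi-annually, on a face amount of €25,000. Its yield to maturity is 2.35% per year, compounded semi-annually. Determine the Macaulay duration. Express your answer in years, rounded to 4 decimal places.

Periodic yield y = 0.01175. Discount each cash flow and weight by its period:
  t   CF        PV=CF/(1+0.01175)^t    t·PV
  1       968.75       957.4994       957.4994
  2       968.75       946.3794     1,892.7588
  3       968.75       935.3886     2,806.1658
  4       968.75       924.5254     3,698.1017
  5       968.75       913.7884     4,568.9421
  6    25,968.75    24,210.9464   145,265.6787
  Σ                 28,888.5277   159,189.1466
Price P = Σ PV = 28,888.5277.
Macaulay duration = Σ(t·PV) / P = 159,189.1466 / 28,888.5277 = 5.51046 half-year periods.
In years: 5.51046 / 2 = 2.75523 years.

2.7552 years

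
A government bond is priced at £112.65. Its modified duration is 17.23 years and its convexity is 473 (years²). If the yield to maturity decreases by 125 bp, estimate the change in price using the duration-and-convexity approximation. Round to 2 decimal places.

+£28.42

Duration effect: -D_mod·Δy = -17.23 × (-0.0125) = +0.215375
Convexity effect: ½·C·(Δy)² = 0.5 × 473 × (-0.0125)² = +0.036953125
ΔP/P ≈ +0.215375 + 0.036953125 = +0.252328125
ΔP ≈ 112.65 × (+0.252328125) = +28.42476328125.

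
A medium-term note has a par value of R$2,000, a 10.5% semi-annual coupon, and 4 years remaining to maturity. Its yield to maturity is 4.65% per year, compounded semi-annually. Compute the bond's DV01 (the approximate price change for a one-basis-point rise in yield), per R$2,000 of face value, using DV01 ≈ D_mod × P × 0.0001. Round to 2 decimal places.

Periodic yield y = 0.02325.
  t   CF        PV=CF/(1+0.02325)^t    t·PV
  1       105.00       102.6142       102.6142
  2       105.00       100.2826       200.5653
  3       105.00        98.0041       294.0122
  4       105.00        95.7772       383.1089
  5       105.00        93.6010       468.0050
  6       105.00        91.4742       548.8454
  7       105.00        89.3958       625.7705
  8     2,105.00     1,751.4513    14,011.6106
  Σ                  2,422.6005    16,634.5322
P = 2,422.6005; D_Mac = 6.86640 half-year periods = 3.43320 yrs; D_mod = 3.35519 yrs.
DV01 ≈ 3.35519 × 2,422.6005 × 0.0001 = 0.812828.

R$0.81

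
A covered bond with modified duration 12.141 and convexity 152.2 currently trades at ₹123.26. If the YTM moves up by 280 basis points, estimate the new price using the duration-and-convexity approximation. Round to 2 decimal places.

₹88.71

Duration effect: -D_mod·Δy = -12.141 × (+0.028) = -0.339948
Convexity effect: ½·C·(Δy)² = 0.5 × 152.2 × (0.028)² = +0.0596624
ΔP/P ≈ -0.339948 + 0.0596624 = -0.2802856
New price ≈ 123.26 × (1 - 0.2802856) = 88.711996944.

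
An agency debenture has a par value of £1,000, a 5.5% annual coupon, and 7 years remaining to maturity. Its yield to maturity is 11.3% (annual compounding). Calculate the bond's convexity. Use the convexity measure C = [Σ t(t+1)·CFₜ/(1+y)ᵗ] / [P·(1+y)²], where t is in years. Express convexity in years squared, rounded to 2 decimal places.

With y = 0.113:
  t   CF        PV=CF/(1+0.113)^t    t·PV        t(t+1)·PV
  1        55.00        49.4160        49.4160          98.8320
  2        55.00        44.3989        88.7978         266.3935
  3        55.00        39.8912       119.6736         478.6945
  4        55.00        35.8412       143.3646         716.8232
  5        55.00        32.2023       161.0115         966.0689
  6        55.00        28.9329       173.5973       1,215.1811
  7     1,055.00       498.6391     3,490.4735      27,923.7883
  Σ                    729.3215     4,226.3344      31,665.7814
P = 729.3215.
Convexity = Σ t(t+1)·PV / [P·(1+y)²] = 31,665.7814 / (729.3215 × 1.238769) = 35.04942.

35.05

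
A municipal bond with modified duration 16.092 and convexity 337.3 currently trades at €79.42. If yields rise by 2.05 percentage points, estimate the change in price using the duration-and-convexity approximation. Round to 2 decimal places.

Duration effect: -D_mod·Δy = -16.092 × (+0.0205) = -0.329886
Convexity effect: ½·C·(Δy)² = 0.5 × 337.3 × (0.0205)² = +0.0708751625
ΔP/P ≈ -0.329886 + 0.0708751625 = -0.2590108375
ΔP ≈ 79.42 × (-0.2590108375) = -20.57064071425.

-€20.57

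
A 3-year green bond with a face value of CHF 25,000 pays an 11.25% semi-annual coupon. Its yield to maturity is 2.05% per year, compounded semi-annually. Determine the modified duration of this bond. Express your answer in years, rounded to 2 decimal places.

Periodic yield y = 0.01025. First find Macaulay duration:
  t   CF        PV=CF/(1+0.01025)^t    t·PV
  1     1,406.25     1,391.9822     1,391.9822
  2     1,406.25     1,377.8591     2,755.7183
  3     1,406.25     1,363.8794     4,091.6381
  4     1,406.25     1,350.0414     5,400.1658
  5     1,406.25     1,336.3439     6,681.7196
  6    26,406.25    24,838.9696   149,033.8176
  Σ                 31,659.0756   169,355.0414
P = 31,659.0756; Macaulay duration = 169,355.0414 / 31,659.0756 = 5.34934 half-year periods = 2.67467 years.
Modified duration = D_Mac / (1 + y) = 2.67467 / 1.01025 = 2.64753 years.

2.65 years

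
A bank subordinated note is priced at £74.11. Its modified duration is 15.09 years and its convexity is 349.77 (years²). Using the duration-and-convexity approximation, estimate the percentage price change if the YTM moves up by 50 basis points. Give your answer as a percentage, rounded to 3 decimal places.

-7.108%

Duration effect: -D_mod·Δy = -15.09 × (+0.005) = -0.075450
Convexity effect: ½·C·(Δy)² = 0.5 × 349.77 × (0.005)² = +0.004372125
ΔP/P ≈ -0.075450 + 0.004372125 = -0.071077875
= -7.1077875%.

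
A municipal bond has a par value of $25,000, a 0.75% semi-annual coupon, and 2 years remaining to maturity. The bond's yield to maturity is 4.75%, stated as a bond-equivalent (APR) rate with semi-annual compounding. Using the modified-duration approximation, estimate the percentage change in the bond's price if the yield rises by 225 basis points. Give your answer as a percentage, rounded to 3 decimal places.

Periodic yield y = 0.02375. Modified duration first:
  t   CF        PV=CF/(1+0.02375)^t    t·PV
  1        93.75        91.5751        91.5751
  2        93.75        89.4506       178.9013
  3        93.75        87.3755       262.1264
  4    25,093.75    22,844.9340    91,379.7360
  Σ                 23,113.3352    91,912.3388
P = 23,113.3352; D_Mac = 3.97659 half-year periods = 1.98830 yrs; D_mod = 1.98830/(1+0.02375) = 1.94217 yrs.
ΔP/P ≈ -D_mod · Δy = -1.94217 × (+0.0225) = -0.043699 = -4.3699%.

-4.370%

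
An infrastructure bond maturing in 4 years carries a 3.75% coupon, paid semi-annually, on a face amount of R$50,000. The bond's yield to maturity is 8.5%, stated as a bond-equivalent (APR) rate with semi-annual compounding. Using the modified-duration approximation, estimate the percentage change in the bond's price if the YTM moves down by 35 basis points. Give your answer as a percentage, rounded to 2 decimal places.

+1.25%

Periodic yield y = 0.0425. Modified duration first:
  t   CF        PV=CF/(1+0.0425)^t    t·PV
  1       937.50       899.2806       899.2806
  2       937.50       862.6193     1,725.2385
  3       937.50       827.4525     2,482.3576
  4       937.50       793.7194     3,174.8778
  5       937.50       761.3616     3,806.8079
  6       937.50       730.3229     4,381.9372
  7       937.50       700.5495     4,903.8465
  8    50,937.50    36,511.4530   292,091.6244
  Σ                 42,086.7588   313,465.9704
P = 42,086.7588; D_Mac = 7.44809 half-year periods = 3.72405 yrs; D_mod = 3.72405/(1+0.0425) = 3.57223 yrs.
ΔP/P ≈ -D_mod · Δy = -3.57223 × (-0.0035) = +0.012503 = +1.2503%.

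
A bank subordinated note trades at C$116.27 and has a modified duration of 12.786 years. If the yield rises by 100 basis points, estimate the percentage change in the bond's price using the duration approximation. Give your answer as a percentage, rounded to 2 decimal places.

Duration approximation: ΔP/P ≈ -D_mod · Δy = -12.786 × (+0.01) = -0.127860.
As a percentage: -12.7860%.

-12.79%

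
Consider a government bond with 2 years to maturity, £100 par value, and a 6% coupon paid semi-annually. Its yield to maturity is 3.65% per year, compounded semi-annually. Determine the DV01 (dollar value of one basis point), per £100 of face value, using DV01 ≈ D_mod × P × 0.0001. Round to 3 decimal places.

£0.020

Periodic yield y = 0.01825.
  t   CF        PV=CF/(1+0.01825)^t    t·PV
  1         3.00         2.9462         2.9462
  2         3.00         2.8934         5.7869
  3         3.00         2.8416         8.5247
  4       103.00        95.8119       383.2477
  Σ                    104.4931       400.5055
P = 104.4931; D_Mac = 3.83284 half-year periods = 1.91642 yrs; D_mod = 1.88207 yrs.
DV01 ≈ 1.88207 × 104.4931 × 0.0001 = 0.019666.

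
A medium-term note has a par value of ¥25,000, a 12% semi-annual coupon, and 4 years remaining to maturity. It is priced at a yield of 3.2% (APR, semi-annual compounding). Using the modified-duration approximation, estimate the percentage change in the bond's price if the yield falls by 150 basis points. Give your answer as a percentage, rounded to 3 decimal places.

Periodic yield y = 0.016. Modified duration first:
  t   CF        PV=CF/(1+0.016)^t    t·PV
  1     1,500.00     1,476.3780     1,476.3780
  2     1,500.00     1,453.1279     2,906.2558
  3     1,500.00     1,430.2440     4,290.7320
  4     1,500.00     1,407.7205     5,630.8819
  5     1,500.00     1,385.5516     6,927.7582
  6     1,500.00     1,363.7319     8,182.3916
  7     1,500.00     1,342.2558     9,395.7909
  8    26,500.00    23,339.7506   186,718.0045
  Σ                 33,198.7603   225,528.1930
P = 33,198.7603; D_Mac = 6.79327 half-year periods = 3.39664 yrs; D_mod = 3.39664/(1+0.016) = 3.34315 yrs.
ΔP/P ≈ -D_mod · Δy = -3.34315 × (-0.015) = +0.050147 = +5.0147%.

+5.015%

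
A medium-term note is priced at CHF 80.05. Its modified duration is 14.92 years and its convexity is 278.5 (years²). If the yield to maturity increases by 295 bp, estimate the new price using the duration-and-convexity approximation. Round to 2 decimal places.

Duration effect: -D_mod·Δy = -14.92 × (+0.0295) = -0.440140
Convexity effect: ½·C·(Δy)² = 0.5 × 278.5 × (0.0295)² = +0.1211823125
ΔP/P ≈ -0.440140 + 0.1211823125 = -0.3189576875
New price ≈ 80.05 × (1 - 0.3189576875) = 54.517437115625.

CHF 54.52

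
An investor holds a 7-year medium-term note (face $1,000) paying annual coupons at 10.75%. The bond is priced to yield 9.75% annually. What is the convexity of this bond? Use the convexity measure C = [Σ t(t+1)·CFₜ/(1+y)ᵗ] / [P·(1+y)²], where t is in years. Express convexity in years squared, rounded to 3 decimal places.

With y = 0.0975:
  t   CF        PV=CF/(1+0.0975)^t    t·PV        t(t+1)·PV
  1       107.50        97.9499        97.9499         195.8998
  2       107.50        89.2482       178.4964         535.4891
  3       107.50        81.3195       243.9586         975.8344
  4       107.50        74.0952       296.3810       1,481.9049
  5       107.50        67.5128       337.5638       2,025.3826
  6       107.50        61.5150       369.0902       2,583.6316
  7     1,107.50       577.4469     4,042.1281      32,337.0248
  Σ                  1,049.0875     5,565.5679      40,135.1672
P = 1,049.0875.
Convexity = Σ t(t+1)·PV / [P·(1+y)²] = 40,135.1672 / (1,049.0875 × 1.204506) = 31.76174.

31.762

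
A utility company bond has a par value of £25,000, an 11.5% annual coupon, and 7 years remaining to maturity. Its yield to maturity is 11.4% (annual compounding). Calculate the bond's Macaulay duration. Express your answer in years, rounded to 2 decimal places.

5.17 years

Periodic yield y = 0.114. Discount each cash flow and weight by its year:
  t   CF        PV=CF/(1+0.114)^t    t·PV
  1     2,875.00     2,580.7899     2,580.7899
  2     2,875.00     2,316.6876     4,633.3751
  3     2,875.00     2,079.6118     6,238.8355
  4     2,875.00     1,866.7970     7,467.1879
  5     2,875.00     1,675.7603     8,378.8014
  6     2,875.00     1,504.2732     9,025.6389
  7    27,875.00    13,092.3781    91,646.6470
  Σ                 25,116.2979   129,971.2757
Price P = Σ PV = 25,116.2979.
Macaulay duration = Σ(t·PV) / P = 129,971.2757 / 25,116.2979 = 5.17478 years.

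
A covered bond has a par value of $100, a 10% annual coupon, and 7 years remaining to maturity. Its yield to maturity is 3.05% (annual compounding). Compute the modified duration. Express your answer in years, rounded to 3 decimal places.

Periodic yield y = 0.0305. First find Macaulay duration:
  t   CF        PV=CF/(1+0.0305)^t    t·PV
  1        10.00         9.7040         9.7040
  2        10.00         9.4168        18.8336
  3        10.00         9.1381        27.4143
  4        10.00         8.8676        35.4706
  5        10.00         8.6052        43.0259
  6        10.00         8.3505        50.1029
  7       110.00        89.1367       623.9571
  Σ                    143.2190       808.5085
P = 143.2190; Macaulay duration = 808.5085 / 143.2190 = 5.64526 years.
Modified duration = D_Mac / (1 + y) = 5.64526 / 1.0305 = 5.47818 years.

5.478 years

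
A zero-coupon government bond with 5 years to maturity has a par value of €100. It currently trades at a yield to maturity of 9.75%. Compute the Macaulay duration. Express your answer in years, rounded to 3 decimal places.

5.000 years

A zero-coupon bond has a single cash flow at maturity, so its Macaulay duration equals its maturity: 5 years.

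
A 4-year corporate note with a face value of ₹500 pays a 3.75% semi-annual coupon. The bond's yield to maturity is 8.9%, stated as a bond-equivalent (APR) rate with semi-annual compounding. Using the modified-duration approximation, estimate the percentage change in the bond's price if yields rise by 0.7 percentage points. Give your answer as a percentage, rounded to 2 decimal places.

-2.49%

Periodic yield y = 0.0445. Modified duration first:
  t   CF        PV=CF/(1+0.0445)^t    t·PV
  1        9.375         8.9756         8.9756
  2        9.375         8.5932        17.1864
  3        9.375         8.2271        24.6813
  4        9.375         7.8766        31.5063
  5        9.375         7.5410        37.7050
  6        9.375         7.2197        43.3183
  7        9.375         6.9121        48.3849
  8      509.375       359.5589     2,876.4714
  Σ                    414.9042     3,088.2292
P = 414.9042; D_Mac = 7.44323 half-year periods = 3.72162 yrs; D_mod = 3.72162/(1+0.0445) = 3.56306 yrs.
ΔP/P ≈ -D_mod · Δy = -3.56306 × (+0.007) = -0.024941 = -2.4941%.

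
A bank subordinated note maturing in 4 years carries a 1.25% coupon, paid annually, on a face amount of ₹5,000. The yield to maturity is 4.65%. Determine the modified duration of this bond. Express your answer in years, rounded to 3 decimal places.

Periodic yield y = 0.0465. First find Macaulay duration:
  t   CF        PV=CF/(1+0.0465)^t    t·PV
  1        62.50        59.7229        59.7229
  2        62.50        57.0692       114.1383
  3        62.50        54.5334       163.6001
  4     5,062.50     4,220.9296    16,883.7183
  Σ                  4,392.2550    17,221.1796
P = 4,392.2550; Macaulay duration = 17,221.1796 / 4,392.2550 = 3.92081 years.
Modified duration = D_Mac / (1 + y) = 3.92081 / 1.0465 = 3.74659 years.

3.747 years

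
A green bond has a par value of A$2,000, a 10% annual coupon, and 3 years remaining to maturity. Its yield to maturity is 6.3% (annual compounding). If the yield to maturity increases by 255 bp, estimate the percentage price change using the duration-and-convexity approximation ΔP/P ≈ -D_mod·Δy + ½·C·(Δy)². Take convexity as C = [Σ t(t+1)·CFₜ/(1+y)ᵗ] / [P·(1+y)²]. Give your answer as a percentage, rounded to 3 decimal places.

With y = 0.063:
  t   CF        PV=CF/(1+0.063)^t    t·PV        t(t+1)·PV
  1       200.00       188.1468       188.1468         376.2935
  2       200.00       176.9960       353.9920       1,061.9760
  3     2,200.00     1,831.5673     5,494.7020      21,978.8079
  Σ                  2,196.7101     6,036.8407      23,417.0775
P = 2,196.7101; D_Mac = 2.74813 yrs; D_mod = 2.58526 yrs; C = 9.43395.
Duration effect: -2.58526 × (+0.0255) = -0.065924
Convexity effect: 0.5 × 9.43395 × (0.0255)² = +0.0030672
ΔP/P ≈ -0.065924 + 0.0030672 = -0.062857 = -6.2857%.

-6.286%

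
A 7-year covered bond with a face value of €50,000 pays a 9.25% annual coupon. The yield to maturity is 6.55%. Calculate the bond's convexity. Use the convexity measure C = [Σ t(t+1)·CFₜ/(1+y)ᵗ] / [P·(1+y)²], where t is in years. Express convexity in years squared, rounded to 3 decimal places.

36.015

With y = 0.0655:
  t   CF        PV=CF/(1+0.0655)^t    t·PV        t(t+1)·PV
  1     4,625.00     4,340.6851     4,340.6851       8,681.3702
  2     4,625.00     4,073.8481     8,147.6962      24,443.0885
  3     4,625.00     3,823.4144    11,470.2433      45,880.9732
  4     4,625.00     3,588.3758    14,353.5033      71,767.5163
  5     4,625.00     3,367.7858    16,838.9292     101,033.5753
  6     4,625.00     3,160.7563    18,964.5378     132,751.7648
  7    54,625.00    35,036.2222   245,253.5552   1,962,028.4416
  Σ                 57,391.0878   319,369.1501   2,346,586.7298
P = 57,391.0878.
Convexity = Σ t(t+1)·PV / [P·(1+y)²] = 2,346,586.7298 / (57,391.0878 × 1.135290) = 36.01515.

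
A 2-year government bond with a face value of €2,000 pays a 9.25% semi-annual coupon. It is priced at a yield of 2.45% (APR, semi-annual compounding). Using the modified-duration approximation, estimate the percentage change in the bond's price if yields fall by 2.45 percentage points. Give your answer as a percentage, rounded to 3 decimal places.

Periodic yield y = 0.01225. Modified duration first:
  t   CF        PV=CF/(1+0.01225)^t    t·PV
  1        92.50        91.3806        91.3806
  2        92.50        90.2747       180.5494
  3        92.50        89.1822       267.5467
  4     2,092.50     1,993.0322     7,972.1290
  Σ                  2,263.8698     8,511.6057
P = 2,263.8698; D_Mac = 3.75976 half-year periods = 1.87988 yrs; D_mod = 1.87988/(1+0.01225) = 1.85713 yrs.
ΔP/P ≈ -D_mod · Δy = -1.85713 × (-0.0245) = +0.045500 = +4.5500%.

+4.550%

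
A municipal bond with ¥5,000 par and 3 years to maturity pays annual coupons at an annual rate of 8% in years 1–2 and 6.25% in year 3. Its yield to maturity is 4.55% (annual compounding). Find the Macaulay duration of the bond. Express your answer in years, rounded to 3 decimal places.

Periodic yield y = 0.0455. Discount each cash flow and weight by its year:
  t   CF        PV=CF/(1+0.0455)^t    t·PV
  1       400.00       382.5921       382.5921
  2       400.00       365.9417       731.8834
  3     5,312.50     4,648.6498    13,945.9494
  Σ                  5,397.1836    15,060.4249
Price P = Σ PV = 5,397.1836.
Macaulay duration = Σ(t·PV) / P = 15,060.4249 / 5,397.1836 = 2.79042 years.

2.790 years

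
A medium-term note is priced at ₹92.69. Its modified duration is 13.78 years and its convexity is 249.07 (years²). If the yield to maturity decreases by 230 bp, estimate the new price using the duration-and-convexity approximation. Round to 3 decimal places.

Duration effect: -D_mod·Δy = -13.78 × (-0.023) = +0.316940
Convexity effect: ½·C·(Δy)² = 0.5 × 249.07 × (-0.023)² = +0.065879015
ΔP/P ≈ +0.316940 + 0.065879015 = +0.382819015
New price ≈ 92.69 × (1 + 0.382819015) = 128.17349450035.

₹128.173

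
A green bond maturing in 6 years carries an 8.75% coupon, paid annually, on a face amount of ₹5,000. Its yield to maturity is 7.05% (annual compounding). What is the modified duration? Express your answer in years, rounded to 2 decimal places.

Periodic yield y = 0.0705. First find Macaulay duration:
  t   CF        PV=CF/(1+0.0705)^t    t·PV
  1       437.50       408.6875       408.6875
  2       437.50       381.7726       763.5451
  3       437.50       356.6301     1,069.8904
  4       437.50       333.1435     1,332.5741
  5       437.50       311.2037     1,556.0183
  6     5,437.50     3,613.0938    21,678.5630
  Σ                  5,404.5312    26,809.2784
P = 5,404.5312; Macaulay duration = 26,809.2784 / 5,404.5312 = 4.96052 years.
Modified duration = D_Mac / (1 + y) = 4.96052 / 1.0705 = 4.63383 years.

4.63 years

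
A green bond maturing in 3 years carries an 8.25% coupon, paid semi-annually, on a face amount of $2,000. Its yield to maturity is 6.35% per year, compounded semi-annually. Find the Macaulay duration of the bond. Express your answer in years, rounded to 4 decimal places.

Periodic yield y = 0.03175. Discount each cash flow and weight by its period:
  t   CF        PV=CF/(1+0.03175)^t    t·PV
  1        82.50        79.9612        79.9612
  2        82.50        77.5006       155.0012
  3        82.50        75.1157       225.3470
  4        82.50        72.8041       291.2165
  5        82.50        70.5637       352.8187
  6     2,082.50     1,726.3870    10,358.3217
  Σ                  2,102.3323    11,462.6663
Price P = Σ PV = 2,102.3323.
Macaulay duration = Σ(t·PV) / P = 11,462.6663 / 2,102.3323 = 5.45236 half-year periods.
In years: 5.45236 / 2 = 2.72618 years.

2.7262 years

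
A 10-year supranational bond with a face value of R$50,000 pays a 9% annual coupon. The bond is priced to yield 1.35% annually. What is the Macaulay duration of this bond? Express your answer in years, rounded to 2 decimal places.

Periodic yield y = 0.0135. Discount each cash flow and weight by its year:
  t   CF        PV=CF/(1+0.0135)^t    t·PV
  1     4,500.00     4,440.0592     4,440.0592
  2     4,500.00     4,380.9168     8,761.8336
  3     4,500.00     4,322.5622    12,967.6867
  4     4,500.00     4,264.9849    17,059.9397
  5     4,500.00     4,208.1746    21,040.8729
  6     4,500.00     4,152.1209    24,912.7257
  7     4,500.00     4,096.8140    28,677.6977
  8     4,500.00     4,042.2437    32,337.9494
  9     4,500.00     3,988.4003    35,895.6024
  10   54,500.00    47,660.5415   476,605.4146
  Σ                 85,556.8181   662,699.7820
Price P = Σ PV = 85,556.8181.
Macaulay duration = Σ(t·PV) / P = 662,699.7820 / 85,556.8181 = 7.74573 years.

7.75 years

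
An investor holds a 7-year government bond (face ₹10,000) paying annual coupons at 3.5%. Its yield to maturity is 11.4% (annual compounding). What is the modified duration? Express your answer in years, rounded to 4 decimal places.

Periodic yield y = 0.114. First find Macaulay duration:
  t   CF        PV=CF/(1+0.114)^t    t·PV
  1       350.00       314.1831       314.1831
  2       350.00       282.0315       564.0631
  3       350.00       253.1701       759.5104
  4       350.00       227.2622       909.0490
  5       350.00       204.0056     1,020.0280
  6       350.00       183.1289     1,098.7734
  7    10,350.00     4,861.2059    34,028.4411
  Σ                  6,324.9874    38,694.0481
P = 6,324.9874; Macaulay duration = 38,694.0481 / 6,324.9874 = 6.11765 years.
Modified duration = D_Mac / (1 + y) = 6.11765 / 1.114 = 5.49161 years.

5.4916 years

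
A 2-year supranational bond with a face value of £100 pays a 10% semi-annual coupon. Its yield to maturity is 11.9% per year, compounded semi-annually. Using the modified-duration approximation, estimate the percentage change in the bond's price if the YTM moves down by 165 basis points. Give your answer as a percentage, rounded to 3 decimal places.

+2.895%

Periodic yield y = 0.0595. Modified duration first:
  t   CF        PV=CF/(1+0.0595)^t    t·PV
  1         5.00         4.7192         4.7192
  2         5.00         4.4542         8.9084
  3         5.00         4.2040        12.6121
  4       105.00        83.3269       333.3078
  Σ                     96.7044       359.5475
P = 96.7044; D_Mac = 3.71801 half-year periods = 1.85900 yrs; D_mod = 1.85900/(1+0.0595) = 1.75460 yrs.
ΔP/P ≈ -D_mod · Δy = -1.75460 × (-0.0165) = +0.028951 = +2.8951%.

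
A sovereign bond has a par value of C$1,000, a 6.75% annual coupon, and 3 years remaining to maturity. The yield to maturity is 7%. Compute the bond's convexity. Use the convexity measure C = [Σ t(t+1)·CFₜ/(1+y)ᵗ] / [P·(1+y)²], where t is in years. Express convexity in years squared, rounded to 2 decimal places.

With y = 0.07:
  t   CF        PV=CF/(1+0.07)^t    t·PV        t(t+1)·PV
  1        67.50        63.0841        63.0841         126.1682
  2        67.50        58.9571       117.9142         353.7427
  3     1,067.50       871.3980     2,614.1940      10,456.7758
  Σ                    993.4392     2,795.1923      10,936.6867
P = 993.4392.
Convexity = Σ t(t+1)·PV / [P·(1+y)²] = 10,936.6867 / (993.4392 × 1.144900) = 9.61561.

9.62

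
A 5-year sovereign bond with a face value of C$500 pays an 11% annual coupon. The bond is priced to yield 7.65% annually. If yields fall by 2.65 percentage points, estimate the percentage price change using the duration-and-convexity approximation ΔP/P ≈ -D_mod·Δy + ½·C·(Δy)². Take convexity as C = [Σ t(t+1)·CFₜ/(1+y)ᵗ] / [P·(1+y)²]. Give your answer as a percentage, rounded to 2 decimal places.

With y = 0.0765:
  t   CF        PV=CF/(1+0.0765)^t    t·PV        t(t+1)·PV
  1        55.00        51.0915        51.0915         102.1830
  2        55.00        47.4608        94.9215         284.7645
  3        55.00        44.0880       132.2641         529.0562
  4        55.00        40.9550       163.8199         819.0993
  5       555.00       383.9042     1,919.5208      11,517.1246
  Σ                    567.4994     2,361.6177      13,252.2277
P = 567.4994; D_Mac = 4.16145 yrs; D_mod = 3.86572 yrs; C = 20.15095.
Duration effect: -3.86572 × (-0.0265) = +0.102442
Convexity effect: 0.5 × 20.15095 × (-0.0265)² = +0.0070755
ΔP/P ≈ +0.102442 + 0.0070755 = +0.109517 = +10.9517%.

+10.95%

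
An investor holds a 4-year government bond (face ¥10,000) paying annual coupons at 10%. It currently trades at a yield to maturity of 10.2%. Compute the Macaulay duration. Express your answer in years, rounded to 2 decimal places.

Periodic yield y = 0.102. Discount each cash flow and weight by its year:
  t   CF        PV=CF/(1+0.102)^t    t·PV
  1     1,000.00       907.4410       907.4410
  2     1,000.00       823.4492     1,646.8984
  3     1,000.00       747.2316     2,241.6947
  4    11,000.00     7,458.7544    29,835.0176
  Σ                  9,936.8762    34,631.0517
Price P = Σ PV = 9,936.8762.
Macaulay duration = Σ(t·PV) / P = 34,631.0517 / 9,936.8762 = 3.48510 years.

3.49 years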